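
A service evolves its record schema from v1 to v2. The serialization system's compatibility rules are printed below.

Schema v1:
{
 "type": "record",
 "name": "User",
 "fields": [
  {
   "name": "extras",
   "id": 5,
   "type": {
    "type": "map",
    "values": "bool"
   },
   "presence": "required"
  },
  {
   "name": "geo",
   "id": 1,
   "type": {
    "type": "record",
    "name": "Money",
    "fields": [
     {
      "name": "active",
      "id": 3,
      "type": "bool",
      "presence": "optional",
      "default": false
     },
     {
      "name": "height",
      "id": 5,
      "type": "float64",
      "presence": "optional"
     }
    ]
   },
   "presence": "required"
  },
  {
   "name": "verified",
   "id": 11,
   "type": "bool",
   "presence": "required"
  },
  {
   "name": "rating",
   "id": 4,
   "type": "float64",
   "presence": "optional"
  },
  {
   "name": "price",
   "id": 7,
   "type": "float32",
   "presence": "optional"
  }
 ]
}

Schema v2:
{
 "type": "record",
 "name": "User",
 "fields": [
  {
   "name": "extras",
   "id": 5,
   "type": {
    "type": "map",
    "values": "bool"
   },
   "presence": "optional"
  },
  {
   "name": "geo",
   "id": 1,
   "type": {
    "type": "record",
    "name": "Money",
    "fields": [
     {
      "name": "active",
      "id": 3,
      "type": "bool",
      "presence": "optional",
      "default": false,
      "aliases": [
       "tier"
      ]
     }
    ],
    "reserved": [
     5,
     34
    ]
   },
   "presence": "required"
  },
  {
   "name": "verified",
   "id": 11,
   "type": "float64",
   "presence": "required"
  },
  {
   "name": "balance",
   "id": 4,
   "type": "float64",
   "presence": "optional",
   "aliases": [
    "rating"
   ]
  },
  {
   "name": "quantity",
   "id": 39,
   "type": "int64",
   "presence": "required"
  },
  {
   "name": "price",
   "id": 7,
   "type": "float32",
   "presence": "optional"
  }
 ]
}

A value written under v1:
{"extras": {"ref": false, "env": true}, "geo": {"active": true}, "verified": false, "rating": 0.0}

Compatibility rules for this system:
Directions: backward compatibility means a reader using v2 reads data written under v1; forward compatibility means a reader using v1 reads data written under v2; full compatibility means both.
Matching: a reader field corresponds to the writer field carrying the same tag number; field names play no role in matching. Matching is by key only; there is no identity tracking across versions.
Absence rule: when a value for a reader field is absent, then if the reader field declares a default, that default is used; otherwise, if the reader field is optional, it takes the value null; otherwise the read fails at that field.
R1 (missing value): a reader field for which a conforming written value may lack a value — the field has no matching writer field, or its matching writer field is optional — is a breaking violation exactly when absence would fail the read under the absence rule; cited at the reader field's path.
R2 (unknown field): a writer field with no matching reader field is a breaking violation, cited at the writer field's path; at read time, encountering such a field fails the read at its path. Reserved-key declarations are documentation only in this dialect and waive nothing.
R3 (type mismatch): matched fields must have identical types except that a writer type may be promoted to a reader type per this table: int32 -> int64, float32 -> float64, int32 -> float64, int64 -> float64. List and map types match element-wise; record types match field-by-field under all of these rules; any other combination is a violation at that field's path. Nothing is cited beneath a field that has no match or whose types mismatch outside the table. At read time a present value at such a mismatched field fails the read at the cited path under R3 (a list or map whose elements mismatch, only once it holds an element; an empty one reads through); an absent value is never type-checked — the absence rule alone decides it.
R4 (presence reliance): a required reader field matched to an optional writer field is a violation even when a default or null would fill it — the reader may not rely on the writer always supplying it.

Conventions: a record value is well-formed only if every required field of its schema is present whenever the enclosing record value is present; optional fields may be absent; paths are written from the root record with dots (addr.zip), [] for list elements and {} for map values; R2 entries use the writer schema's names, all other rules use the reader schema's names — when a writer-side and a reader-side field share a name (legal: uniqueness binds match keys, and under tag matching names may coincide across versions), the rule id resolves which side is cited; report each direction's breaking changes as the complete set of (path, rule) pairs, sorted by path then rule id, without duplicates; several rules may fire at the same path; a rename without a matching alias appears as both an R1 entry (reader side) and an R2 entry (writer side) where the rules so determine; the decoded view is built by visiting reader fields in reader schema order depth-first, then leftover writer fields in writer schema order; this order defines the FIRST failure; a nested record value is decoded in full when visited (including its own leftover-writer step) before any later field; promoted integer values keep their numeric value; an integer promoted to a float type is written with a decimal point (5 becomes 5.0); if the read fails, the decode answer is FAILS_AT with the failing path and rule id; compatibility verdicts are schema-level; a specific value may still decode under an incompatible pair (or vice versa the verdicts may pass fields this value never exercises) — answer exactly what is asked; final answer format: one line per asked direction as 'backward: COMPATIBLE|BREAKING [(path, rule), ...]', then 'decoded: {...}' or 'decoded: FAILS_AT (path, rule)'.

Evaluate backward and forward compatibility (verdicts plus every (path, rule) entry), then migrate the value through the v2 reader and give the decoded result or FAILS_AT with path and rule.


each type pair in User: writer, then reader
backward pass over User, reader schema v2, writer schema v1:
  extras: map<string, bool> -> map<string, bool>, writer required; from extras
  geo: Money -> Money, writer required; from geo
  verified: bool -> float64, writer required; from verified
  balance: float64 -> float64, writer optional; from rating
  no writer field matches reader quantity
  price: float32 -> float32, writer optional; from price
  geo.active: bool -> bool, writer optional; from geo.active
  leftover writer field: geo.height
  rule R2 violated at geo.height
  rule R1 violated at quantity
  rule R3 violated at verified
  => 3 violation(s): backward is BREAKING for User
forward pass over User, reader schema v1, writer schema v2:
  extras: map<string, bool> -> map<string, bool>, writer optional; from extras
  geo: Money -> Money, writer required; from geo
  verified: float64 -> bool, writer required; from verified
  rating: float64 -> float64, writer optional; from balance
  price: float32 -> float32, writer optional; from price
  leftover writer field: quantity
  geo.active: bool -> bool, writer optional; from geo.active
  no writer field matches reader geo.height
  rule R1 violated at extras
  rule R4 violated at extras
  rule R2 violated at quantity
  rule R3 violated at verified
  => 4 violation(s): forward is BREAKING for User
migrating the User value to v2:
  extras := {"ref": false, "env": true}
  geo.active := true
  read fails at verified under R3
  => FAILS_AT (verified, R3)

backward: BREAKING [(geo.height, R2), (quantity, R1), (verified, R3)]; forward: BREAKING [(extras, R1), (extras, R4), (quantity, R2), (verified, R3)]; decoded: FAILS_AT (verified, R3)


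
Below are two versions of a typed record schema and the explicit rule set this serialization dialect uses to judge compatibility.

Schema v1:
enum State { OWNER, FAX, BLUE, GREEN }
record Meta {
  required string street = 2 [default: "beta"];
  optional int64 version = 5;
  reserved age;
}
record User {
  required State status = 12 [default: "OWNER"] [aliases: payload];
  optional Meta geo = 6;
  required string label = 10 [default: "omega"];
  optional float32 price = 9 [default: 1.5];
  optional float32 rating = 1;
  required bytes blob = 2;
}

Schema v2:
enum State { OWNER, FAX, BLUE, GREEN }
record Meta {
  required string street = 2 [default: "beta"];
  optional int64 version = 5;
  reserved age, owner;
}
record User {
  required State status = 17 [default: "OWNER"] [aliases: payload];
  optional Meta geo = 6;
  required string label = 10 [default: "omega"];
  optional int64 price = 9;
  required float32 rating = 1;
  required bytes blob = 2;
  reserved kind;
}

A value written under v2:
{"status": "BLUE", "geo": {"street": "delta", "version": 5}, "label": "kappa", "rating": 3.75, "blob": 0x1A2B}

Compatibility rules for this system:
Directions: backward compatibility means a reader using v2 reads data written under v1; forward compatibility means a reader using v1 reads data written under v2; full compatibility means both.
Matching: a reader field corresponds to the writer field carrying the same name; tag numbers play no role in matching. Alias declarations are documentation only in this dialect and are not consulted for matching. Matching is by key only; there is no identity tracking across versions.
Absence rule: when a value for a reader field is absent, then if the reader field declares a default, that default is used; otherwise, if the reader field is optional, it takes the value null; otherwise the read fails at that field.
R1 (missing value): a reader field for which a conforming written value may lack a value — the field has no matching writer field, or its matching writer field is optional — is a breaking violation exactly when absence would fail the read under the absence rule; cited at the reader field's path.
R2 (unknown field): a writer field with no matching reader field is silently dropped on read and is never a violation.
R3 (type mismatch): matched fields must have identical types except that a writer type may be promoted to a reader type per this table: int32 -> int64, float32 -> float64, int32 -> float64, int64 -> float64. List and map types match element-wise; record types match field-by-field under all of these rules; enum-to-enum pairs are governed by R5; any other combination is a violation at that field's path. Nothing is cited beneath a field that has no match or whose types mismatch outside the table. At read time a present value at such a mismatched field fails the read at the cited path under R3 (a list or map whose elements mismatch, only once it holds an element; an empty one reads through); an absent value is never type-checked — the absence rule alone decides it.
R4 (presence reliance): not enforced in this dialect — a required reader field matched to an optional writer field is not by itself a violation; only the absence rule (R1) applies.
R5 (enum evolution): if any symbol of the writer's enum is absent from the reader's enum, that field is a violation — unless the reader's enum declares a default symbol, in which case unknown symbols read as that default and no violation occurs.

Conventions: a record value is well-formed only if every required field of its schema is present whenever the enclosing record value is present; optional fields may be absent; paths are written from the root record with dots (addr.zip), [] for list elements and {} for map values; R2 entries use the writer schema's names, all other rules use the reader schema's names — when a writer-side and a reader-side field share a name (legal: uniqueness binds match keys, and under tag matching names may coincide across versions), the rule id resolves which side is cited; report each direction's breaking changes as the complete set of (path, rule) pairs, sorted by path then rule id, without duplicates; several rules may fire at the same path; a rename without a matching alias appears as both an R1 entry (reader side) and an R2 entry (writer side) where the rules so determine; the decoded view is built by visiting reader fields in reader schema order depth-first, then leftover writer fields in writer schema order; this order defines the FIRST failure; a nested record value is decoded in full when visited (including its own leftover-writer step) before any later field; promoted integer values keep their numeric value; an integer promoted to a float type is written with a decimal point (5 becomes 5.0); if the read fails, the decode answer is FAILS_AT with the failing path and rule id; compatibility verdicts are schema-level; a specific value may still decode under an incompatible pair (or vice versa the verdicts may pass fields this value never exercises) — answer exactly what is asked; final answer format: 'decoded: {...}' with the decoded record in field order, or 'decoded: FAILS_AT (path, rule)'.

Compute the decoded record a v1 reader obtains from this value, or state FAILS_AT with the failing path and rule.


decoded: {"status": "BLUE", "geo": {"street": "delta", "version": 5}, "label": "kappa", "price": 1.5, "rating": 3.75, "blob": 0x1A2B}

the writer's type comes first in each User pair
migrating the User value to v1:
  status := "BLUE"
  geo.street := "delta"
  geo.version := 5
  label := "kappa"
  price := 1.5 (absent -> default)
  rating := 3.75
  blob := 0x1A2B
  => decoded: {"status": "BLUE", "geo": {"street": "delta", "version": 5}, "label": "kappa", "price": 1.5, "rating": 3.75, "blob": 0x1A2B}
checking off the User differences that do not matter here:
  field status in record User: tag 12 changed to 17 -> triggers nothing under the printed rules; the User answer is the same either way
  field price in record User: type float32 changed to int64 (its default is dropped) -> a verdict-level change on User — the shown value reads the same
  field rating in record User: optional changed to required -> a verdict-level change on User — the shown value reads the same


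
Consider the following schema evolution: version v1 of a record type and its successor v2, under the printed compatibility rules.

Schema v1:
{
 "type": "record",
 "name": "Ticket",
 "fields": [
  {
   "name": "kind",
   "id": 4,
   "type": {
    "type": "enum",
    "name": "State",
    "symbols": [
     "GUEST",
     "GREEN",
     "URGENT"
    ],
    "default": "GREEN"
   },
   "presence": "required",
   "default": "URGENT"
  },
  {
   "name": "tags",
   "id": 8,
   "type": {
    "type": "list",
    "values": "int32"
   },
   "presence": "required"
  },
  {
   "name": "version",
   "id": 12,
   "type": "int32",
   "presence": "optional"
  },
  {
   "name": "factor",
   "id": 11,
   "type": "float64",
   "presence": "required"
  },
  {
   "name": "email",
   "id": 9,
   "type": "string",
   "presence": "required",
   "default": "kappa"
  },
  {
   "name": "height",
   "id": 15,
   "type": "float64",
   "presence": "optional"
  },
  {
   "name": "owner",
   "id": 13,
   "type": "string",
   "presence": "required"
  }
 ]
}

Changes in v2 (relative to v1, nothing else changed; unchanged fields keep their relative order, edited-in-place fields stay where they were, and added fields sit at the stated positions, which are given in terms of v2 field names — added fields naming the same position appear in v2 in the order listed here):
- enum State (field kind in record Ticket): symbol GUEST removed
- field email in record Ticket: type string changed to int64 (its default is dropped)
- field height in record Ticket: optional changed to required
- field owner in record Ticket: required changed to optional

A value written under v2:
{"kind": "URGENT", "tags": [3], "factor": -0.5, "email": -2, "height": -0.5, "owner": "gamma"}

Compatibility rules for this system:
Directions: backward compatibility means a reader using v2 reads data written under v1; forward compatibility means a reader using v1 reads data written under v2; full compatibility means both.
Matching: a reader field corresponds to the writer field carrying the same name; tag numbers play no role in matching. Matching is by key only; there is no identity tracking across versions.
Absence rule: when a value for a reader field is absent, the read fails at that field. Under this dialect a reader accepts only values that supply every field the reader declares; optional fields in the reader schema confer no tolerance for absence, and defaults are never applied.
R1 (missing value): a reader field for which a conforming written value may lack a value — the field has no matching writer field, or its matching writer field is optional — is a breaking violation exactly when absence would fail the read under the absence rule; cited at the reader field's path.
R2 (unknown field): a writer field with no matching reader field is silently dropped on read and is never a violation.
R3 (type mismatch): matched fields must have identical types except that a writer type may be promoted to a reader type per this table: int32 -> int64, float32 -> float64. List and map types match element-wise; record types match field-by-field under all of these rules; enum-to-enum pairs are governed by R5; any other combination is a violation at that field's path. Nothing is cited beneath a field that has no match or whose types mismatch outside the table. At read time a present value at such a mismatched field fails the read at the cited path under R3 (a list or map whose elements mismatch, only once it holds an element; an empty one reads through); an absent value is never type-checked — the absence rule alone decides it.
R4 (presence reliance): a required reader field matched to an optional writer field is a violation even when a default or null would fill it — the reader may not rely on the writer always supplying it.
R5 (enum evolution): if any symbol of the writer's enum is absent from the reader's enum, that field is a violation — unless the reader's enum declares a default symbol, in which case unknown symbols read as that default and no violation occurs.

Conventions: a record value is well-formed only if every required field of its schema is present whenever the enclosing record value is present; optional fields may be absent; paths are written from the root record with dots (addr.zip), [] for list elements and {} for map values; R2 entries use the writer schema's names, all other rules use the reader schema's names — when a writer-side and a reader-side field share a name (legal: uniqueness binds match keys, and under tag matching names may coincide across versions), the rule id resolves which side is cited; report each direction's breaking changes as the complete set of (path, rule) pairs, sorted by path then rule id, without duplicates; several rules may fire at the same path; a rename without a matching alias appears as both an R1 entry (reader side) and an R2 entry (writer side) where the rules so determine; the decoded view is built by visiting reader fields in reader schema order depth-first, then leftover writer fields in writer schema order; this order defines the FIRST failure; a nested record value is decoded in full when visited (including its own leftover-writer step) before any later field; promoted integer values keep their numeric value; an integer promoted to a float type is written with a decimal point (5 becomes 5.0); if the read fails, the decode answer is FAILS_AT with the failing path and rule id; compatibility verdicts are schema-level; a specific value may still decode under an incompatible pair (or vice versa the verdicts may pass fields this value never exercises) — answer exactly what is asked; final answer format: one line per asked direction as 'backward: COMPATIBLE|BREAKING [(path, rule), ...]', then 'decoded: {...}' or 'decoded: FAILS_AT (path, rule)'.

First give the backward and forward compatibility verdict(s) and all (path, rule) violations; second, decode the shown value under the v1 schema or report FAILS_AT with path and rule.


backward: BREAKING [(email, R3), (height, R1), (height, R4), (version, R1)]; forward: BREAKING [(email, R3), (owner, R1), (owner, R4), (version, R1)]; decoded: FAILS_AT (version, R1)

each type pair in Ticket: writer, then reader
backward pass over Ticket, reader schema v2, writer schema v1:
  kind: State -> State, writer required; from kind
  tags: list<int32> -> list<int32>, writer required; from tags
  version: int32 -> int32, writer optional; from version
  factor: float64 -> float64, writer required; from factor
  email: string -> int64, writer required; from email
  height: float64 -> float64, writer optional; from height
  owner: string -> string, writer required; from owner
  violation R3 at email
  violation R1 at height
  violation R4 at height
  violation R1 at version
  => backward: BREAKING (4)
forward pass over Ticket, reader schema v1, writer schema v2:
  kind: State -> State, writer required; from kind
  tags: list<int32> -> list<int32>, writer required; from tags
  version: int32 -> int32, writer optional; from version
  factor: float64 -> float64, writer required; from factor
  email: int64 -> string, writer required; from email
  height: float64 -> float64, writer required; from height
  owner: string -> string, writer optional; from owner
  violation R3 at email
  violation R1 at owner
  violation R4 at owner
  violation R1 at version
  => forward: BREAKING (4)
decode walk for Ticket under reader schema v1:
  kind := "URGENT"
  tags := [3]
  read fails at version under R1 (no fill)
  => FAILS_AT (version, R1)


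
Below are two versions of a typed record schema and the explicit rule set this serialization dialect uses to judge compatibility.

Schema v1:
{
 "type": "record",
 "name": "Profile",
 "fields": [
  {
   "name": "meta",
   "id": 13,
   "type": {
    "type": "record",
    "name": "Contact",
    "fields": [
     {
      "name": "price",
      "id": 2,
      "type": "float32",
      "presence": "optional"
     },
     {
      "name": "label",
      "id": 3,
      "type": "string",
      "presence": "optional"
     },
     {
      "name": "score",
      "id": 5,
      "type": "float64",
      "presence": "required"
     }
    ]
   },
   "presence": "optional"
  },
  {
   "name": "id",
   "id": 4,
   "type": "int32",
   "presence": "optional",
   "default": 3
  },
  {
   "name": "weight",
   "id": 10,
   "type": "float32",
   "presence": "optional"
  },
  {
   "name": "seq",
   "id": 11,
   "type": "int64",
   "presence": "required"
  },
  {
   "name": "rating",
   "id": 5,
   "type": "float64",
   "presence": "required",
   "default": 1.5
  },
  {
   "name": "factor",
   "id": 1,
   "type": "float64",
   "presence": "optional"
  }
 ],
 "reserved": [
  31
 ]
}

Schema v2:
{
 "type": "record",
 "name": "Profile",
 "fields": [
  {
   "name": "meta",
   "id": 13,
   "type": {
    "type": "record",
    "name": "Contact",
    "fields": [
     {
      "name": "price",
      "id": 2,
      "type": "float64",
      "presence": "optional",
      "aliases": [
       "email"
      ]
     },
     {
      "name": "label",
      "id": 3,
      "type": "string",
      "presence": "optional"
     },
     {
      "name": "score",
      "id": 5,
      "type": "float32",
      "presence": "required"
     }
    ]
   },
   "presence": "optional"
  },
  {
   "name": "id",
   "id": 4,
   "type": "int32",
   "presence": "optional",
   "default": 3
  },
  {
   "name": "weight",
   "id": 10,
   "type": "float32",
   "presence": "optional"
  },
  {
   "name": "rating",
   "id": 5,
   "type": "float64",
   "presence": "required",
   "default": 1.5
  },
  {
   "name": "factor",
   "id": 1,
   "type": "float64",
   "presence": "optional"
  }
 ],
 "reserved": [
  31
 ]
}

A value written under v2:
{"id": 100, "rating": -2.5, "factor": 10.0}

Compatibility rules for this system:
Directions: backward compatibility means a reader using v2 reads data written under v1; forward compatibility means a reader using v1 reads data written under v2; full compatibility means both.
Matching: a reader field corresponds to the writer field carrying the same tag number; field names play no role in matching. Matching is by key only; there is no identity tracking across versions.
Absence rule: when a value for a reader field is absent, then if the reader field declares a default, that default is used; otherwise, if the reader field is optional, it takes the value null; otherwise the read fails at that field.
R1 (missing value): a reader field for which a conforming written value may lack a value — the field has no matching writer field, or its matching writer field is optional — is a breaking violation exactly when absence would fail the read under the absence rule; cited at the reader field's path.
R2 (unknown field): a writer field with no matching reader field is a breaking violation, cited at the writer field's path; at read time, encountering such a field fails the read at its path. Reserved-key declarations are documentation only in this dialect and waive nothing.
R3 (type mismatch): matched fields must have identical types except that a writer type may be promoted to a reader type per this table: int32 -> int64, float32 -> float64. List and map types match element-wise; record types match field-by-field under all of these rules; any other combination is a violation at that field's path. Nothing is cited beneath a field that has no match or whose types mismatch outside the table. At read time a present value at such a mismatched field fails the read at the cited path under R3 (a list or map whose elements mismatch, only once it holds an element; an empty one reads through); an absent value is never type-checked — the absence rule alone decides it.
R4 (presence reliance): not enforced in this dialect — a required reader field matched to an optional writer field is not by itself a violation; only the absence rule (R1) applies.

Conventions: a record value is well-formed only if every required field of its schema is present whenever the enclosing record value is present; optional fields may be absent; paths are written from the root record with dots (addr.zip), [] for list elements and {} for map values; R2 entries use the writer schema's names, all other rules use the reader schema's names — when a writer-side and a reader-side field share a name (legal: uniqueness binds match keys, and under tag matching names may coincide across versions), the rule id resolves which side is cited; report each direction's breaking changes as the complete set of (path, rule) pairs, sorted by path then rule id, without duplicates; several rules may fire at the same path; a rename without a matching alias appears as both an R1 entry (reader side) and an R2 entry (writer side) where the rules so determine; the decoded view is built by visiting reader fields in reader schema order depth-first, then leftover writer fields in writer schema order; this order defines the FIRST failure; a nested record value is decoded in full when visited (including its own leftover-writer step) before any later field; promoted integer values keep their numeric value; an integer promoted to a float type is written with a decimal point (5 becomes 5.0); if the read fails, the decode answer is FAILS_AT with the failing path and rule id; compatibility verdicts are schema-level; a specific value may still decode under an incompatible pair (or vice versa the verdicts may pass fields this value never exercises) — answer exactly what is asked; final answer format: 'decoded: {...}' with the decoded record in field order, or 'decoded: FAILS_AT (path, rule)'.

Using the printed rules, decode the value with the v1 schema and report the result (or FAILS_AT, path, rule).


each type pair in Profile: writer, then reader
decode walk for Profile under reader schema v1:
  meta := null (absent, optional -> null)
  id := 100
  weight := null (absent, optional -> null)
  read fails at seq under R1 (no fill)
  => FAILS_AT (seq, R1)
diffs on Profile not affecting the asked answer:
  field score in record Contact: type float64 changed to float32 -> shifts the Profile verdicts, not this decode
  field price in record Contact: type float32 changed to float64 -> shifts the Profile verdicts, not this decode

decoded: FAILS_AT (seq, R1)


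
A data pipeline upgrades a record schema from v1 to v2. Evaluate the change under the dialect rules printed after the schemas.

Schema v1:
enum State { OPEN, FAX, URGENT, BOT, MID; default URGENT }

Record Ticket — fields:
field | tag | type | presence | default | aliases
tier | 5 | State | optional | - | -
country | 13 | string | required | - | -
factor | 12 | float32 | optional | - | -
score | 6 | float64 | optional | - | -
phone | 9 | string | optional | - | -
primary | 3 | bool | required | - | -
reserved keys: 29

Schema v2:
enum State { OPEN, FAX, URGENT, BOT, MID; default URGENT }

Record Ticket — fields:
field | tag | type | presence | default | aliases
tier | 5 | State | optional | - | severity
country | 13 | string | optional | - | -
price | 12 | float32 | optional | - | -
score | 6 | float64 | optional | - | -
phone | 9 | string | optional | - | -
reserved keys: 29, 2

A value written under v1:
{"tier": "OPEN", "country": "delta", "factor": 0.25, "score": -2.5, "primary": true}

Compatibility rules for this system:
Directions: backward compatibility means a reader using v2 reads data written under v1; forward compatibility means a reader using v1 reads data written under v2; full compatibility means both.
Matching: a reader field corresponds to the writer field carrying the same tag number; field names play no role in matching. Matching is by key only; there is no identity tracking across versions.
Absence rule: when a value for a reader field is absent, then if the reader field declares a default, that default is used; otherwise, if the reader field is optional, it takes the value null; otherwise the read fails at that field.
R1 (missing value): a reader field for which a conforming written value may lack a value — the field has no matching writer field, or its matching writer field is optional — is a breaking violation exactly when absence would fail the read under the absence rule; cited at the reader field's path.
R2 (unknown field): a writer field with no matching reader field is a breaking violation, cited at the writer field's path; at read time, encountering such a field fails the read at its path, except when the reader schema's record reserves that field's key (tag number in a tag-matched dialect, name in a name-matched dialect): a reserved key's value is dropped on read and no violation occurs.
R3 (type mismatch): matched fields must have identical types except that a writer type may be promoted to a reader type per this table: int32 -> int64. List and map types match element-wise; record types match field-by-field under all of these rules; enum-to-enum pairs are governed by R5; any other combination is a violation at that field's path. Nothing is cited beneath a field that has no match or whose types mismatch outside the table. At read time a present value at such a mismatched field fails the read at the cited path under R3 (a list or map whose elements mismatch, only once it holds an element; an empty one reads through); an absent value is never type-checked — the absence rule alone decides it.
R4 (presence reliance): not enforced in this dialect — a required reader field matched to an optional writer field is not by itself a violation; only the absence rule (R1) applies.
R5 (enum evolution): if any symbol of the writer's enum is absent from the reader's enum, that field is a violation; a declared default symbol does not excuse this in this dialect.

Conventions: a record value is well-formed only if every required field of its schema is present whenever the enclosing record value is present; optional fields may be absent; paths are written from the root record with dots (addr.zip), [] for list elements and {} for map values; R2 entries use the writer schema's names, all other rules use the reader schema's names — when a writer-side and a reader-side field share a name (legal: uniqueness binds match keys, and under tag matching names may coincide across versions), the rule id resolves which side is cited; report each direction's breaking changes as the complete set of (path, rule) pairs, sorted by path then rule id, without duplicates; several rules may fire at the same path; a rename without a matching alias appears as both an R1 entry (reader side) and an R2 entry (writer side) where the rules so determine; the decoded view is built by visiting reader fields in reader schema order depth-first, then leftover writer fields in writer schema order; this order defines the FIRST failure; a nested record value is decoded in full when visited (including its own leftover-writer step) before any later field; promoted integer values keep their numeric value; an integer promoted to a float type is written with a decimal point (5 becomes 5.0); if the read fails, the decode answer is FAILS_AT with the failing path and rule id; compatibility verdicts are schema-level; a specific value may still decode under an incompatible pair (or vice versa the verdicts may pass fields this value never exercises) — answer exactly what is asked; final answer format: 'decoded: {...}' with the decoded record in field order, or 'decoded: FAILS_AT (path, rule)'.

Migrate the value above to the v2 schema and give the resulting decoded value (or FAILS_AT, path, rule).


decoded: FAILS_AT (primary, R2)

arrows below run writer -> reader for Ticket
migrating the Ticket value to v2:
  tier := "OPEN"
  country := "delta"
  price := 0.25 (from writer factor)
  score := -2.5
  phone := null (not supplied -> null)
  read fails at primary under R2 (unknown field)
  => FAILS_AT (primary, R2)
diffs on Ticket not affecting the asked answer:
  field country in record Ticket: required changed to optional -> a verdict-level change on Ticket — the shown value reads the same
  renamed field factor to price in record Ticket -> no rule fires on it and the decoded Ticket view is identical with or without it


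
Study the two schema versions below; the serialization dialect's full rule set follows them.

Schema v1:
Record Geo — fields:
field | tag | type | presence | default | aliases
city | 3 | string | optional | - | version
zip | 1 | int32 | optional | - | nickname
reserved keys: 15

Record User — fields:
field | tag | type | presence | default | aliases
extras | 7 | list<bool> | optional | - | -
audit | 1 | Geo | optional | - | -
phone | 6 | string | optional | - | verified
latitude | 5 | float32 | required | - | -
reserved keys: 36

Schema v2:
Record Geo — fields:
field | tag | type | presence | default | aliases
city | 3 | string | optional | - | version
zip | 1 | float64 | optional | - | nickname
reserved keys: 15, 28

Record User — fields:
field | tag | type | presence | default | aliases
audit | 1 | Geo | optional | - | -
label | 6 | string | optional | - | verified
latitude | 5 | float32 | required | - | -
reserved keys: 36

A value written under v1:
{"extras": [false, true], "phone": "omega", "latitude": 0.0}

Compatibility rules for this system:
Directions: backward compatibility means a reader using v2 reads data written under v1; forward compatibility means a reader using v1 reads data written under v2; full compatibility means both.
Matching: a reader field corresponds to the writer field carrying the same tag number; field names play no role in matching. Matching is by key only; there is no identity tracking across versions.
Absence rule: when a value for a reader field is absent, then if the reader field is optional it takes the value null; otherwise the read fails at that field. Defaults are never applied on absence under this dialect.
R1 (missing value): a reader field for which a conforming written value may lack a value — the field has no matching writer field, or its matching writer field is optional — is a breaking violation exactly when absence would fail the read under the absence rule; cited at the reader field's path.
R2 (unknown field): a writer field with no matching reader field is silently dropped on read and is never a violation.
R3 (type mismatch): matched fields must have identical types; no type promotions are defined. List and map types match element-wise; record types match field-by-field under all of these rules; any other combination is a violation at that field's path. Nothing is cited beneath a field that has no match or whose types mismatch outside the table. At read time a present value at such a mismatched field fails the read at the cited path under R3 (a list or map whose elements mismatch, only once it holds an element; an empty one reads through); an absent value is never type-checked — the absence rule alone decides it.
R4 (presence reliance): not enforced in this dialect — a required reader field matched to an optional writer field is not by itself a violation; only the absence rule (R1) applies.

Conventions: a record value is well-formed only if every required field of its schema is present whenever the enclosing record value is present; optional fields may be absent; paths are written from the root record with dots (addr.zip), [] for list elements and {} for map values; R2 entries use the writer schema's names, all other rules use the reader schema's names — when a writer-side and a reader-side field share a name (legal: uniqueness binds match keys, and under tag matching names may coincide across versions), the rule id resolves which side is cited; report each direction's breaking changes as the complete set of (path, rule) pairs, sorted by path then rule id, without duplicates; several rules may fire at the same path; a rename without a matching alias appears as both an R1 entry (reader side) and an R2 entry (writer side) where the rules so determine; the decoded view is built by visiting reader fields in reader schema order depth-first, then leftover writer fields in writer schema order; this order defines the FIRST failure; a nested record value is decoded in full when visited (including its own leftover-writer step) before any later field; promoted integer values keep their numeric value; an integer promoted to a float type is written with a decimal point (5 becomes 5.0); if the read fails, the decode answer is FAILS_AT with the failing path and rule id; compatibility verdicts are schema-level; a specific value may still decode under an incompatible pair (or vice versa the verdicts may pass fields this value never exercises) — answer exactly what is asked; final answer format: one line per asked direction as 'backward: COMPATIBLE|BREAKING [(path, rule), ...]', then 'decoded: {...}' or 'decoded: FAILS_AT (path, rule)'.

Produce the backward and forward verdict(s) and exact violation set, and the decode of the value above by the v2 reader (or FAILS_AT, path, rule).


backward: BREAKING [(audit.zip, R3)]; forward: BREAKING [(audit.zip, R3)]; decoded: {"audit": null, "label": "omega", "latitude": 0.0}

arrows below run writer -> reader for User
backward analysis of User with v2 as reader and v1 as writer:
  writer optional, Geo -> Geo: reader audit maps from writer audit
  writer optional, string -> string: reader label maps from writer phone
  writer required, float32 -> float32: reader latitude maps from writer latitude
  leftover writer field: extras
  writer optional, string -> string: reader audit.city maps from writer audit.city
  writer optional, int32 -> float64: reader audit.zip maps from writer audit.zip
  violation R3 at audit.zip
  => backward verdict for User: BREAKING, 1 violation(s)
forward analysis of User with v1 as reader and v2 as writer:
  extras: no writer-side match
  writer optional, Geo -> Geo: reader audit maps from writer audit
  writer optional, string -> string: reader phone maps from writer label
  writer required, float32 -> float32: reader latitude maps from writer latitude
  writer optional, string -> string: reader audit.city maps from writer audit.city
  writer optional, float64 -> int32: reader audit.zip maps from writer audit.zip
  violation R3 at audit.zip
  => forward verdict for User: BREAKING, 1 violation(s)
decode walk for User under reader schema v2:
  audit := null (absent, optional -> null)
  label := "omega" (from writer phone)
  latitude := 0.0
  writer extras: unknown -> dropped
  => decoded: {"audit": null, "label": "omega", "latitude": 0.0}


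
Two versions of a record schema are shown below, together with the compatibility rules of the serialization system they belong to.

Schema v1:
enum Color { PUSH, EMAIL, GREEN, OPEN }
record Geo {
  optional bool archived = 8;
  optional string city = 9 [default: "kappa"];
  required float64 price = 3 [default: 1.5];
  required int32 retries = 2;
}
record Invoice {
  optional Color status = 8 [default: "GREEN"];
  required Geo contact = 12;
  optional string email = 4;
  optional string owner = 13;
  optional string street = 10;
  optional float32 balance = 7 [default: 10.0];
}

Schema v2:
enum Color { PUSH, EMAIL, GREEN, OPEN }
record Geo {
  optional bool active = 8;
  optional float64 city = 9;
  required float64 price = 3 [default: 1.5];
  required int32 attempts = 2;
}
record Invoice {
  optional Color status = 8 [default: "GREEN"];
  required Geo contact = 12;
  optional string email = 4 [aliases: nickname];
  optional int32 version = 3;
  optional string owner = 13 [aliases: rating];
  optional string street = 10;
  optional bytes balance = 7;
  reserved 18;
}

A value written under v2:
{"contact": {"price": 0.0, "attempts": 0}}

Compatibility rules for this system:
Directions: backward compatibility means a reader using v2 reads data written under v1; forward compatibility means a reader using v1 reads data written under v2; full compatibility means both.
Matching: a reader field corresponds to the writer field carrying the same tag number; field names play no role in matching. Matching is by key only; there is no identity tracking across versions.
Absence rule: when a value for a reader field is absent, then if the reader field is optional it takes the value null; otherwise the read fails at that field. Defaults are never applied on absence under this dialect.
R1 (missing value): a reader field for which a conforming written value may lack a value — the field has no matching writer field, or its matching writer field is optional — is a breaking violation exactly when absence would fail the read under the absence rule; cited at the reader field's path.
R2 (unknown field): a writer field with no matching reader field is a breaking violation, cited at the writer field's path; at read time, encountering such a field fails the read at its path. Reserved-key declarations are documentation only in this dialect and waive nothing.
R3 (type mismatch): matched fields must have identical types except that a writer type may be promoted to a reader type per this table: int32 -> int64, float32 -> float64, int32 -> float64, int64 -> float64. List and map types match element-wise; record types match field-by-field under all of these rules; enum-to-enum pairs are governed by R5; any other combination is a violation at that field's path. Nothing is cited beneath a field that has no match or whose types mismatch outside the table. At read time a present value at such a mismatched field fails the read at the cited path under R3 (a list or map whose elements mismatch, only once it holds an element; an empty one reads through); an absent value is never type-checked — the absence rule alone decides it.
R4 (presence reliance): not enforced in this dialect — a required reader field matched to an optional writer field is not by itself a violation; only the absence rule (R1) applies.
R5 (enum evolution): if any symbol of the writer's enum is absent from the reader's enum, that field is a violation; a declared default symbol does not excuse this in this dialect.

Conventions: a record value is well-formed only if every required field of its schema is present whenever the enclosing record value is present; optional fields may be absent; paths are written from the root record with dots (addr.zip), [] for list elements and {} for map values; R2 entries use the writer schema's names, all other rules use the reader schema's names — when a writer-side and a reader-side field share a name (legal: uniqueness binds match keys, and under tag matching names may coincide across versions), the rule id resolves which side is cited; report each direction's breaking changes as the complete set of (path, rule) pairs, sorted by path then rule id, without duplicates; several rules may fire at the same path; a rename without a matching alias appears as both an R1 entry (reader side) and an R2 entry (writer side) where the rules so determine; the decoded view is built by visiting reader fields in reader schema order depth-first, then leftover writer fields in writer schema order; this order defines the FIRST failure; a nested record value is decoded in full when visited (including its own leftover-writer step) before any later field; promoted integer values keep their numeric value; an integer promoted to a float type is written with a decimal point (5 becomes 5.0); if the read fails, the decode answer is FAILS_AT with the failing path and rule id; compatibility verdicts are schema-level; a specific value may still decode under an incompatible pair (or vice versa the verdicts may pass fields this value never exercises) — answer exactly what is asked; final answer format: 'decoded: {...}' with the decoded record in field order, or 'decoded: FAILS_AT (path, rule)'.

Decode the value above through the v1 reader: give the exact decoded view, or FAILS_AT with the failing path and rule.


in Invoice below, arrows point writer -> reader
migrating the Invoice value to v1:
  status := null (missing; optional => null)
  contact.archived := null (missing; optional => null)
  contact.city := null (missing; optional => null)
  contact.price := 0.0
  contact.retries := 0 (from writer attempts)
  email := null (missing; optional => null)
  owner := null (missing; optional => null)
  street := null (missing; optional => null)
  balance := null (missing; optional => null)
  => decoded: {"status": null, "contact": {"archived": null, "city": null, "price": 0.0, "retries": 0}, "email": null, "owner": null, "street": null, "balance": null}
remaining Invoice differences; none change what is asked:
  field city in record Geo: type string changed to float64 (its default is dropped) -> matters for Invoice compatibility verdicts, not for this value's decode
  renamed field archived to active in record Geo -> no rule fires on it and the decoded Invoice view is identical with or without it
  added field version to record Invoice: optional int32, tag 3 (in v2 it sits immediately before owner) -> matters for Invoice compatibility verdicts, not for this value's decode
  field balance in record Invoice: type float32 changed to bytes (its default is dropped) -> matters for Invoice compatibility verdicts, not for this value's decode
  renamed field retries to attempts in record Geo -> no rule fires on it and the decoded Invoice view is identical with or without it

decoded: {"status": null, "contact": {"archived": null, "city": null, "price": 0.0, "retries": 0}, "email": null, "owner": null, "street": null, "balance": null}
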